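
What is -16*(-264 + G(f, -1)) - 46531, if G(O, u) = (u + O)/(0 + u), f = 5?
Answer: -42243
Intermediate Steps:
G(O, u) = (O + u)/u
-16*(-264 + G(f, -1)) - 46531 = -16*(-264 + (5 - 1)/(-1)) - 46531 = -16*(-264 - 1*4) - 46531 = -16*(-264 - 4) - 46531 = -16*(-268) - 46531 = 4288 - 46531 = -42243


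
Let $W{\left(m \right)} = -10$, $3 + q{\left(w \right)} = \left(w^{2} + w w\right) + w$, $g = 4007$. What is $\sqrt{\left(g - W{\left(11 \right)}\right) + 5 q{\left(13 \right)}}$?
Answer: $\sqrt{5757} \approx 75.875$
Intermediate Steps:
$q{\left(w \right)} = -3 + w + 2 w^{2}$ ($q{\left(w \right)} = -3 + \left(\left(w^{2} + w w\right) + w\right) = -3 + \left(\left(w^{2} + w^{2}\right) + w\right) = -3 + \left(2 w^{2} + w\right) = -3 + \left(w + 2 w^{2}\right) = -3 + w + 2 w^{2}$)
$\sqrt{\left(g - W{\left(11 \right)}\right) + 5 q{\left(13 \right)}} = \sqrt{\left(4007 - -10\right) + 5 \left(-3 + 13 + 2 \cdot 13^{2}\right)} = \sqrt{\left(4007 + 10\right) + 5 \left(-3 + 13 + 2 \cdot 169\right)} = \sqrt{4017 + 5 \left(-3 + 13 + 338\right)} = \sqrt{4017 + 5 \cdot 348} = \sqrt{4017 + 1740} = \sqrt{5757}$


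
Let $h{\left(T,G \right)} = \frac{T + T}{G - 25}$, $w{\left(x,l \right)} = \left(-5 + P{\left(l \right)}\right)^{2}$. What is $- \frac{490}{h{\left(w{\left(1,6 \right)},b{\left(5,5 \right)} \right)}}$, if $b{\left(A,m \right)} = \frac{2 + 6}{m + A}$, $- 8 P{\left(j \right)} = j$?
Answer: $\frac{94864}{529} \approx 179.33$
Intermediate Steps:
$P{\left(j \right)} = - \frac{j}{8}$
$w{\left(x,l \right)} = \left(-5 - \frac{l}{8}\right)^{2}$
$b{\left(A,m \right)} = \frac{8}{A + m}$
$h{\left(T,G \right)} = \frac{2 T}{-25 + G}$
$- \frac{490}{h{\left(w{\left(1,6 \right)},b{\left(5,5 \right)} \right)}} = - \frac{490}{2 \frac{\left(40 + 6\right)^{2}}{64} \frac{1}{-25 + \frac{8}{5 + 5}}} = - \frac{490}{2 \frac{46^{2}}{64} \frac{1}{-25 + \frac{8}{10}}} = - \frac{490}{2 \cdot \frac{1}{64} \cdot 2116 \frac{1}{-25 + 8 \cdot \frac{1}{10}}} = - \frac{490}{2 \cdot \frac{529}{16} \frac{1}{-25 + \frac{4}{5}}} = - \frac{490}{2 \cdot \frac{529}{16} \frac{1}{- \frac{121}{5}}} = - \frac{490}{2 \cdot \frac{529}{16} \left(- \frac{5}{121}\right)} = - \frac{490}{- \frac{2645}{968}} = \left(-490\right) \left(- \frac{968}{2645}\right) = \frac{94864}{529}$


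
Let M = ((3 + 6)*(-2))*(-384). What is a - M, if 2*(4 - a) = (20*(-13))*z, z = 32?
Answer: -2748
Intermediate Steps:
a = 4164 (a = 4 - 20*(-13)*32/2 = 4 - (-130)*32 = 4 - ½*(-8320) = 4 + 4160 = 4164)
M = 6912 (M = (9*(-2))*(-384) = -18*(-384) = 6912)
a - M = 4164 - 1*6912 = 4164 - 6912 = -2748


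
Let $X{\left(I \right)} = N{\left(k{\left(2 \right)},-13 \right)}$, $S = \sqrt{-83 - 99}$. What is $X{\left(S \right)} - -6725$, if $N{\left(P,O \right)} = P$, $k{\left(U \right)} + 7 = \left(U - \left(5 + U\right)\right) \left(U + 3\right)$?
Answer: $6693$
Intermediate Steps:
$k{\left(U \right)} = -22 - 5 U$ ($k{\left(U \right)} = -7 + \left(U - \left(5 + U\right)\right) \left(U + 3\right) = -7 - 5 \left(3 + U\right) = -7 - \left(15 + 5 U\right) = -22 - 5 U$)
$S = i \sqrt{182}$ ($S = \sqrt{-182} = i \sqrt{182} \approx 13.491 i$)
$X{\left(I \right)} = -32$ ($X{\left(I \right)} = -22 - 10 = -32$)
$X{\left(S \right)} - -6725 = -32 - -6725 = -32 + 6725 = 6693$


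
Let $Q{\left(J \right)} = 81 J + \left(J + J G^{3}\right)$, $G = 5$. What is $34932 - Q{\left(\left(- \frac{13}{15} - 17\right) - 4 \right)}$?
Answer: $\frac{197292}{5} \approx 39458.0$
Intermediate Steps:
$Q{\left(J \right)} = 207 J$ ($Q{\left(J \right)} = 81 J + \left(J + J 5^{3}\right) = 81 J + \left(J + J 125\right) = 81 J + \left(J + 125 J\right) = 81 J + 126 J = 207 J$)
$34932 - Q{\left(\left(- \frac{13}{15} - 17\right) - 4 \right)} = 34932 - 207 \left(\left(- \frac{13}{15} - 17\right) - 4\right) = 34932 - 207 \left(- \frac{268}{15} - 4\right) = 34932 - 207 \left(- \frac{328}{15}\right) = 34932 - - \frac{22632}{5} = 34932 + \frac{22632}{5} = \frac{197292}{5}$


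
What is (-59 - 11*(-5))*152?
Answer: -608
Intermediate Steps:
(-59 - 11*(-5))*152 = (-59 + 55)*152 = -4*152 = -608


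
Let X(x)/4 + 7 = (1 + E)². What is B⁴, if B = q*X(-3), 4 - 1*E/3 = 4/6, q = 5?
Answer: 27023362560000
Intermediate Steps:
E = 10 (E = 12 - 12/6 = 12 - 3*⅔ = 12 - 2 = 10)
X(x) = 456 (X(x) = -28 + 4*(1 + 10)² = -28 + 4*11² = -28 + 4*121 = -28 + 484 = 456)
B = 2280 (B = 5*456 = 2280)
B⁴ = 2280⁴ = 27023362560000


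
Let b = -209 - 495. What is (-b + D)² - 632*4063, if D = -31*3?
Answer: -2194495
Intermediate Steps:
b = -704
D = -93
(-b + D)² - 632*4063 = (-1*(-704) - 93)² - 632*4063 = (704 - 93)² - 2567816 = 611² - 2567816 = 373321 - 2567816 = -2194495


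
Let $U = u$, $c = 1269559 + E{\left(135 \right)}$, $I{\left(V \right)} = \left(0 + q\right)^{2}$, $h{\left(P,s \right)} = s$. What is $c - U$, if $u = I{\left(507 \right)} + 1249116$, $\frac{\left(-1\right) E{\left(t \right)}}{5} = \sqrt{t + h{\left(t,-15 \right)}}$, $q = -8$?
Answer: $20379 - 10 \sqrt{30} \approx 20324.0$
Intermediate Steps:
$E{\left(t \right)} = - 5 \sqrt{-15 + t}$ ($E{\left(t \right)} = - 5 \sqrt{t - 15} = - 5 \sqrt{-15 + t}$)
$I{\left(V \right)} = 64$ ($I{\left(V \right)} = \left(0 - 8\right)^{2} = \left(-8\right)^{2} = 64$)
$c = 1269559 - 10 \sqrt{30}$ ($c = 1269559 - 5 \sqrt{-15 + 135} = 1269559 - 5 \sqrt{120} = 1269559 - 5 \cdot 2 \sqrt{30} = 1269559 - 10 \sqrt{30} \approx 1.2695 \cdot 10^{6}$)
$u = 1249180$ ($u = 64 + 1249116 = 1249180$)
$U = 1249180$
$c - U = \left(1269559 - 10 \sqrt{30}\right) - 1249180 = 20379 - 10 \sqrt{30}$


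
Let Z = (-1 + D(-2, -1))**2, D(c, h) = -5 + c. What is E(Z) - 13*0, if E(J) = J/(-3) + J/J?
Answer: -61/3 ≈ -20.333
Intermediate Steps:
Z = 64 (Z = (-1 + (-5 - 2))**2 = (-1 - 7)**2 = (-8)**2 = 64)
E(J) = 1 - J/3 (E(J) = J*(-1/3) + 1 = -J/3 + 1 = 1 - J/3)
E(Z) - 13*0 = (1 - 1/3*64) - 13*0 = (1 - 64/3) + 0 = -61/3 + 0 = -61/3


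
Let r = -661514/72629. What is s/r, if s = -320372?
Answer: 11634148994/330757 ≈ 35174.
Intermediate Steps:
r = -661514/72629 (r = -661514*1/72629 = -661514/72629 ≈ -9.1081)
s/r = -320372/(-661514/72629) = -320372*(-72629/661514) = 11634148994/330757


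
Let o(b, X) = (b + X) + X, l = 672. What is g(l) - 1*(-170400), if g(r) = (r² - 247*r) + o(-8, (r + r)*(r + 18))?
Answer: 2310712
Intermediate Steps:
o(b, X) = b + 2*X (o(b, X) = (X + b) + X = b + 2*X)
g(r) = -8 + r² - 247*r + 4*r*(18 + r) (g(r) = (r² - 247*r) + (-8 + 2*((r + r)*(r + 18))) = (r² - 247*r) + (-8 + 2*((2*r)*(18 + r))) = (r² - 247*r) + (-8 + 2*(2*r*(18 + r))) = (r² - 247*r) + (-8 + 4*r*(18 + r)) = -8 + r² - 247*r + 4*r*(18 + r))
g(l) - 1*(-170400) = (-8 - 175*672 + 5*672²) - 1*(-170400) = (-8 - 117600 + 5*451584) + 170400 = (-8 - 117600 + 2257920) + 170400 = 2140312 + 170400 = 2310712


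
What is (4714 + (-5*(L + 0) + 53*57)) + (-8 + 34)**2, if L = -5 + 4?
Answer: 8416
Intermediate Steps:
L = -1
(4714 + (-5*(L + 0) + 53*57)) + (-8 + 34)**2 = (4714 + (-5*(-1 + 0) + 53*57)) + (-8 + 34)**2 = (4714 + (-5*(-1) + 3021)) + 26**2 = (4714 + (5 + 3021)) + 676 = (4714 + 3026) + 676 = 7740 + 676 = 8416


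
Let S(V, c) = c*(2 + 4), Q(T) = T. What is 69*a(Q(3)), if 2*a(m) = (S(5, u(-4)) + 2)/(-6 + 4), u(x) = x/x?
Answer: -138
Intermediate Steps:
u(x) = 1
S(V, c) = 6*c (S(V, c) = c*6 = 6*c)
a(m) = -2 (a(m) = ((6*1 + 2)/(-6 + 4))/2 = ((6 + 2)/(-2))/2 = (8*(-1/2))/2 = (1/2)*(-4) = -2)
69*a(Q(3)) = 69*(-2) = -138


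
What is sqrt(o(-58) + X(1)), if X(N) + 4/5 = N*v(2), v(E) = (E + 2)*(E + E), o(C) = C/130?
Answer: sqrt(62335)/65 ≈ 3.8411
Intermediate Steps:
o(C) = C/130 (o(C) = C*(1/130) = C/130)
v(E) = 2*E*(2 + E) (v(E) = (2 + E)*(2*E) = 2*E*(2 + E))
X(N) = -4/5 + 16*N (X(N) = -4/5 + N*(2*2*(2 + 2)) = -4/5 + N*(2*2*4) = -4/5 + N*16 = -4/5 + 16*N)
sqrt(o(-58) + X(1)) = sqrt((1/130)*(-58) + (-4/5 + 16*1)) = sqrt(-29/65 + (-4/5 + 16)) = sqrt(-29/65 + 76/5) = sqrt(959/65) = sqrt(62335)/65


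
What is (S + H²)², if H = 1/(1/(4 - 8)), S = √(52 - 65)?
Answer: (16 + I*√13)² ≈ 243.0 + 115.38*I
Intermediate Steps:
S = I*√13 (S = √(-13) = I*√13 ≈ 3.6056*I)
H = -4 (H = 1/(1/(-4)) = 1/(-¼) = -4)
(S + H²)² = (I*√13 + (-4)²)² = (I*√13 + 16)² = (16 + I*√13)²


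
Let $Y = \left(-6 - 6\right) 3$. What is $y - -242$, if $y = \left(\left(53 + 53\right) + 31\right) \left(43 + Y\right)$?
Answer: $1201$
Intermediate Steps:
$Y = -36$ ($Y = \left(-12\right) 3 = -36$)
$y = 959$ ($y = \left(\left(53 + 53\right) + 31\right) \left(43 - 36\right) = \left(106 + 31\right) 7 = 137 \cdot 7 = 959$)
$y - -242 = 959 - -242 = 959 + 242 = 1201$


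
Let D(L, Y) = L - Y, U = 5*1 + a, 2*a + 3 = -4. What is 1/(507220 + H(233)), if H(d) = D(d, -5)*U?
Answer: 1/507577 ≈ 1.9701e-6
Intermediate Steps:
a = -7/2 (a = -3/2 + (½)*(-4) = -3/2 - 2 = -7/2 ≈ -3.5000)
U = 3/2 (U = 5*1 - 7/2 = 5 - 7/2 = 3/2 ≈ 1.5000)
H(d) = 15/2 + 3*d/2 (H(d) = (d - 1*(-5))*(3/2) = (d + 5)*(3/2) = (5 + d)*(3/2) = 15/2 + 3*d/2)
1/(507220 + H(233)) = 1/(507220 + (15/2 + (3/2)*233)) = 1/(507220 + (15/2 + 699/2)) = 1/(507220 + 357) = 1/507577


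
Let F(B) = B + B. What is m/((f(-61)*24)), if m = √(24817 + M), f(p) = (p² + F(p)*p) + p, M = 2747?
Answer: √6891/133224 ≈ 0.00062310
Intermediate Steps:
F(B) = 2*B
f(p) = p + 3*p² (f(p) = (p² + (2*p)*p) + p = (p² + 2*p²) + p = 3*p² + p = p + 3*p²)
m = 2*√6891 (m = √(24817 + 2747) = √27564 = 2*√6891 ≈ 166.02)
m/((f(-61)*24)) = (2*√6891)/((-61*(1 + 3*(-61))*24)) = (2*√6891)/((-61*(1 - 183)*24)) = (2*√6891)/((-61*(-182)*24)) = (2*√6891)/((11102*24)) = (2*√6891)/266448 = (2*√6891)*(1/266448) = √6891/133224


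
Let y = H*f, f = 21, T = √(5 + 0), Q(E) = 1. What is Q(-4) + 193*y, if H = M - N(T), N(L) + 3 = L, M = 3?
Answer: 24319 - 4053*√5 ≈ 15256.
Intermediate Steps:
T = √5 ≈ 2.2361
N(L) = -3 + L
H = 6 - √5 (H = 3 - (-3 + √5) = 3 + (3 - √5) = 6 - √5 ≈ 3.7639)
y = 126 - 21*√5 (y = (6 - √5)*21 = 126 - 21*√5 ≈ 79.043)
Q(-4) + 193*y = 1 + 193*(126 - 21*√5) = 1 + (24318 - 4053*√5) = 24319 - 4053*√5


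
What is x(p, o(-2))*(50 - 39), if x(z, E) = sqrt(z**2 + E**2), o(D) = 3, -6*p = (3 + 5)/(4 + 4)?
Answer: 55*sqrt(13)/6 ≈ 33.051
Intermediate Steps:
p = -1/6 (p = -(3 + 5)/(6*(4 + 4)) = -4/(3*8) = -1/6*1 = -1/6 ≈ -0.16667)
x(z, E) = sqrt(E**2 + z**2)
x(p, o(-2))*(50 - 39) = sqrt(3**2 + (-1/6)**2)*(50 - 39) = sqrt(9 + 1/36)*11 = sqrt(325/36)*11 = (5*sqrt(13)/6)*11 = 55*sqrt(13)/6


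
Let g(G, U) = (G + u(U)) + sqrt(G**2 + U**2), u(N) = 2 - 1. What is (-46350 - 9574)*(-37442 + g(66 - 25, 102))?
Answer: 2091557600 - 55924*sqrt(12085) ≈ 2.0854e+9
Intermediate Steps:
u(N) = 1
g(G, U) = 1 + G + sqrt(G**2 + U**2) (g(G, U) = (G + 1) + sqrt(G**2 + U**2) = (1 + G) + sqrt(G**2 + U**2) = 1 + G + sqrt(G**2 + U**2))
(-46350 - 9574)*(-37442 + g(66 - 25, 102)) = (-46350 - 9574)*(-37442 + (1 + (66 - 25) + sqrt((66 - 25)**2 + 102**2))) = -55924*(-37442 + (1 + 41 + sqrt(41**2 + 10404))) = -55924*(-37442 + (1 + 41 + sqrt(1681 + 10404))) = -55924*(-37442 + (1 + 41 + sqrt(12085))) = -55924*(-37442 + (42 + sqrt(12085))) = -55924*(-37400 + sqrt(12085)) = 2091557600 - 55924*sqrt(12085)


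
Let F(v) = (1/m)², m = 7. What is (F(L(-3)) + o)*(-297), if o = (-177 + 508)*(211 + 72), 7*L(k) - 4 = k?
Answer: -1363223466/49 ≈ -2.7821e+7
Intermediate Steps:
L(k) = 4/7 + k/7
o = 93673 (o = 331*283 = 93673)
F(v) = 1/49 (F(v) = (1/7)² = (⅐)² = 1/49)
(F(L(-3)) + o)*(-297) = (1/49 + 93673)*(-297) = (4589978/49)*(-297) = -1363223466/49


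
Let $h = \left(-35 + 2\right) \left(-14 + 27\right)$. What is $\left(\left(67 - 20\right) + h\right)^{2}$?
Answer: $145924$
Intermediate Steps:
$h = -429$ ($h = \left(-33\right) 13 = -429$)
$\left(\left(67 - 20\right) + h\right)^{2} = \left(\left(67 - 20\right) - 429\right)^{2} = \left(47 - 429\right)^{2} = \left(-382\right)^{2} = 145924$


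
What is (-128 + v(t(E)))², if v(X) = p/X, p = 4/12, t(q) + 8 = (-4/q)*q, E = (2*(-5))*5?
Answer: 21242881/1296 ≈ 16391.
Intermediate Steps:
E = -50 (E = -10*5 = -50)
t(q) = -12 (t(q) = -8 + (-4/q)*q = -8 - 4 = -12)
p = ⅓ (p = 4*(1/12) = ⅓ ≈ 0.33333)
v(X) = 1/(3*X)
(-128 + v(t(E)))² = (-128 + (⅓)/(-12))² = (-128 + (⅓)*(-1/12))² = (-128 - 1/36)² = (-4609/36)² = 21242881/1296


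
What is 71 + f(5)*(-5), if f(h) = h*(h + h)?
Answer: -179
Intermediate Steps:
f(h) = 2*h**2 (f(h) = h*(2*h) = 2*h**2)
71 + f(5)*(-5) = 71 + (2*5**2)*(-5) = 71 + (2*25)*(-5) = 71 + 50*(-5) = 71 - 250 = -179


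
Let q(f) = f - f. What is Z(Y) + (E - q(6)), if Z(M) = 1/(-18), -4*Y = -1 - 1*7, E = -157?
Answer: -2827/18 ≈ -157.06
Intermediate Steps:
q(f) = 0
Y = 2 (Y = -(-1 - 1*7)/4 = -(-1 - 7)/4 = -¼*(-8) = 2)
Z(M) = -1/18
Z(Y) + (E - q(6)) = -1/18 + (-157 - 1*0) = -1/18 + (-157 + 0) = -1/18 - 157 = -2827/18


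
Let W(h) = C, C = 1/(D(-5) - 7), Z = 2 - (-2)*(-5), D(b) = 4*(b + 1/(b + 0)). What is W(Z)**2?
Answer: 25/19321 ≈ 0.0012939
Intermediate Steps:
D(b) = 4*b + 4/b (D(b) = 4*(b + 1/b) = 4*b + 4/b)
Z = -8 (Z = 2 - 2*5 = 2 - 10 = -8)
C = -5/139 (C = 1/((4*(-5) + 4/(-5)) - 7) = 1/((-20 + 4*(-1/5)) - 7) = 1/((-20 - 4/5) - 7) = 1/(-104/5 - 7) = 1/(-139/5) = -5/139 ≈ -0.035971)
W(h) = -5/139
W(Z)**2 = (-5/139)**2 = 25/19321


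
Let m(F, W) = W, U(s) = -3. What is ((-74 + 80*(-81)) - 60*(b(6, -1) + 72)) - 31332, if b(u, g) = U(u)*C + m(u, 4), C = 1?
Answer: -42266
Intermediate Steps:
b(u, g) = 1 (b(u, g) = -3*1 + 4 = -3 + 4 = 1)
((-74 + 80*(-81)) - 60*(b(6, -1) + 72)) - 31332 = ((-74 + 80*(-81)) - 60*(1 + 72)) - 31332 = ((-74 - 6480) - 60*73) - 31332 = (-6554 - 4380) - 31332 = -10934 - 31332 = -42266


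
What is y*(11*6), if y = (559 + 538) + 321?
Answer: 93588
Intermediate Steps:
y = 1418 (y = 1097 + 321 = 1418)
y*(11*6) = 1418*(11*6) = 1418*66 = 93588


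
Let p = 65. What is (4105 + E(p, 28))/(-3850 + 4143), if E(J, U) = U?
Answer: 4133/293 ≈ 14.106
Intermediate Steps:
(4105 + E(p, 28))/(-3850 + 4143) = (4105 + 28)/(-3850 + 4143) = 4133/293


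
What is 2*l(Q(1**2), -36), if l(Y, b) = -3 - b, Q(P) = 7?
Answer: 66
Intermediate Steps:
2*l(Q(1**2), -36) = 2*(-3 - 1*(-36)) = 2*(-3 + 36) = 2*33 = 66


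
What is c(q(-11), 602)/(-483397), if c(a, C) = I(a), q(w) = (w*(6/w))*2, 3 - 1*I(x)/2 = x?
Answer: 18/483397 ≈ 3.7236e-5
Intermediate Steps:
I(x) = 6 - 2*x
q(w) = 12 (q(w) = 6*2 = 12)
c(a, C) = 6 - 2*a
c(q(-11), 602)/(-483397) = (6 - 2*12)/(-483397) = (6 - 24)*(-1/483397) = -18*(-1/483397) = 18/483397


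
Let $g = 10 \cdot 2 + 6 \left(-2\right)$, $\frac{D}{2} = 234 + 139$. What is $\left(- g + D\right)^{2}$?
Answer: $544644$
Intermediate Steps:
$D = 746$ ($D = 2 \left(234 + 139\right) = 2 \cdot 373 = 746$)
$g = 8$ ($g = 20 - 12 = 8$)
$\left(- g + D\right)^{2} = \left(\left(-1\right) 8 + 746\right)^{2} = \left(-8 + 746\right)^{2} = 738^{2} = 544644$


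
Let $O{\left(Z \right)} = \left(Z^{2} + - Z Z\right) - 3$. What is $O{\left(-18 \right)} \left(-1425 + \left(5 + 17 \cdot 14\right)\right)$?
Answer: $3546$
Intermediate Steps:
$O{\left(Z \right)} = -3$ ($O{\left(Z \right)} = \left(Z^{2} - Z^{2}\right) - 3 = 0 - 3 = -3$)
$O{\left(-18 \right)} \left(-1425 + \left(5 + 17 \cdot 14\right)\right) = - 3 \left(-1425 + \left(5 + 17 \cdot 14\right)\right) = - 3 \left(-1425 + \left(5 + 238\right)\right) = - 3 \left(-1425 + 243\right) = \left(-3\right) \left(-1182\right) = 3546$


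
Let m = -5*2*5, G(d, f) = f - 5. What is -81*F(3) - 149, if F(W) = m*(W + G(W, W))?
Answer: 3901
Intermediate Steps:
G(d, f) = -5 + f
m = -50 (m = -10*5 = -50)
F(W) = 250 - 100*W (F(W) = -50*(W + (-5 + W)) = -50*(-5 + 2*W) = 250 - 100*W)
-81*F(3) - 149 = -81*(250 - 100*3) - 149 = -81*(250 - 300) - 149 = -81*(-50) - 149 = 4050 - 149 = 3901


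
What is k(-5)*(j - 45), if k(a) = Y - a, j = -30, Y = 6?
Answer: -825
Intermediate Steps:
k(a) = 6 - a
k(-5)*(j - 45) = (6 - 1*(-5))*(-30 - 45) = (6 + 5)*(-75) = 11*(-75) = -825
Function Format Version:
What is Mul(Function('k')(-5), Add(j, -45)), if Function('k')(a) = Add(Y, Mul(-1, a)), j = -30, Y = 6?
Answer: -825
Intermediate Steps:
Function('k')(a) = Add(6, Mul(-1, a))
Mul(Function('k')(-5), Add(j, -45)) = Mul(Add(6, Mul(-1, -5)), Add(-30, -45)) = Mul(Add(6, 5), -75) = Mul(11, -75) = -825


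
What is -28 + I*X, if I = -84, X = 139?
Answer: -11704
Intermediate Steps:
-28 + I*X = -28 - 84*139 = -28 - 11676 = -11704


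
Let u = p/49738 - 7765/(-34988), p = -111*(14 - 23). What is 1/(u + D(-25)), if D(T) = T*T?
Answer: 870116572/544033441791 ≈ 0.0015994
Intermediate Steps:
p = 999 (p = -111*(-9) = 999)
D(T) = T**2
u = 210584291/870116572 (u = 999/49738 - 7765/(-34988) = 999*(1/49738) - 7765*(-1/34988) = 999/49738 + 7765/34988 = 210584291/870116572 ≈ 0.24202)
1/(u + D(-25)) = 1/(210584291/870116572 + (-25)**2) = 1/(210584291/870116572 + 625) = 1/(544033441791/870116572) = 870116572/544033441791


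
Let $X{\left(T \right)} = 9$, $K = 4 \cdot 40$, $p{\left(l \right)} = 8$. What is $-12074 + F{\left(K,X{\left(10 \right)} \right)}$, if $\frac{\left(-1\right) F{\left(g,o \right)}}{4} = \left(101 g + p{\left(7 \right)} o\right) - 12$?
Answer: $-76954$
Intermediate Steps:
$K = 160$
$F{\left(g,o \right)} = 48 - 404 g - 32 o$ ($F{\left(g,o \right)} = - 4 \left(\left(101 g + 8 o\right) - 12\right) = - 4 \left(\left(8 o + 101 g\right) - 12\right) = - 4 \left(-12 + 8 o + 101 g\right) = 48 - 404 g - 32 o$)
$-12074 + F{\left(K,X{\left(10 \right)} \right)} = -12074 - 64880 = -76954$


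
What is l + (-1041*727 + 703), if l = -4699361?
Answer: -5455465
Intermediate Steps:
l + (-1041*727 + 703) = -4699361 + (-1041*727 + 703) = -4699361 + (-756807 + 703) = -4699361 - 756104 = -5455465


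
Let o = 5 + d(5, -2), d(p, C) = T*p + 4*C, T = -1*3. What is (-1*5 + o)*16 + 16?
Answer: -352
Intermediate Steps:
T = -3
d(p, C) = -3*p + 4*C
o = -18 (o = 5 + (-3*5 + 4*(-2)) = 5 + (-15 - 8) = 5 - 23 = -18)
(-1*5 + o)*16 + 16 = (-1*5 - 18)*16 + 16 = (-5 - 18)*16 + 16 = -23*16 + 16 = -368 + 16 = -352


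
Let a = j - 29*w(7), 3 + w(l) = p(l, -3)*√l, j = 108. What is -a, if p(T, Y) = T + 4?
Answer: -195 + 319*√7 ≈ 649.00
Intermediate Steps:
p(T, Y) = 4 + T
w(l) = -3 + √l*(4 + l) (w(l) = -3 + (4 + l)*√l = -3 + √l*(4 + l))
a = 195 - 319*√7 (a = 108 - 29*(-3 + √7*(4 + 7)) = 108 - 29*(-3 + √7*11) = 108 - 29*(-3 + 11*√7) = 108 + (87 - 319*√7) = 195 - 319*√7 ≈ -649.00)
-a = -(195 - 319*√7) = -195 + 319*√7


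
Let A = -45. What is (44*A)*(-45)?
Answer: 89100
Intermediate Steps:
(44*A)*(-45) = (44*(-45))*(-45) = -1980*(-45) = 89100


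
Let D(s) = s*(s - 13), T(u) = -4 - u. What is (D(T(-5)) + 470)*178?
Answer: 81524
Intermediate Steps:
D(s) = s*(-13 + s)
(D(T(-5)) + 470)*178 = ((-4 - 1*(-5))*(-13 + (-4 - 1*(-5))) + 470)*178 = ((-4 + 5)*(-13 + (-4 + 5)) + 470)*178 = (1*(-13 + 1) + 470)*178 = (1*(-12) + 470)*178 = (-12 + 470)*178 = 458*178 = 81524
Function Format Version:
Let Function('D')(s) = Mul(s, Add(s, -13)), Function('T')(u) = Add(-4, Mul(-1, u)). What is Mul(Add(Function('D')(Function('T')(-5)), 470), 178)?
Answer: 81524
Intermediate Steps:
Function('D')(s) = Mul(s, Add(-13, s))
Mul(Add(Function('D')(Function('T')(-5)), 470), 178) = Mul(Add(Mul(Add(-4, Mul(-1, -5)), Add(-13, Add(-4, Mul(-1, -5)))), 470), 178) = Mul(Add(Mul(Add(-4, 5), Add(-13, Add(-4, 5))), 470), 178) = Mul(Add(Mul(1, Add(-13, 1)), 470), 178) = Mul(Add(Mul(1, -12), 470), 178) = Mul(Add(-12, 470), 178) = Mul(458, 178) = 81524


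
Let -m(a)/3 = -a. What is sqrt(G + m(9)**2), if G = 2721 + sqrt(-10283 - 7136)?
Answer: sqrt(3450 + I*sqrt(17419)) ≈ 58.747 + 1.1233*I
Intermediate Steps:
m(a) = 3*a (m(a) = -(-3)*a = 3*a)
G = 2721 + I*sqrt(17419) (G = 2721 + sqrt(-17419) = 2721 + I*sqrt(17419) ≈ 2721.0 + 131.98*I)
sqrt(G + m(9)**2) = sqrt((2721 + I*sqrt(17419)) + (3*9)**2) = sqrt((2721 + I*sqrt(17419)) + 27**2) = sqrt((2721 + I*sqrt(17419)) + 729) = sqrt(3450 + I*sqrt(17419))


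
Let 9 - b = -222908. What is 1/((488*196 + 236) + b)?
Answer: 1/318801 ≈ 3.1368e-6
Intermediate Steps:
b = 222917 (b = 9 - 1*(-222908) = 9 + 222908 = 222917)
1/((488*196 + 236) + b) = 1/((488*196 + 236) + 222917) = 1/((95648 + 236) + 222917) = 1/(95884 + 222917) = 1/318801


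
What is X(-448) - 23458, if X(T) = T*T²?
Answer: -89938850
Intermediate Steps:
X(T) = T³
X(-448) - 23458 = (-448)³ - 23458 = -89915392 - 23458 = -89938850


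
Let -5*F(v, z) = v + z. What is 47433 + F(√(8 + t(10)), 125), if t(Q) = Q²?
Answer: 47408 - 6*√3/5 ≈ 47406.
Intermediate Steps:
F(v, z) = -v/5 - z/5 (F(v, z) = -(v + z)/5 = -v/5 - z/5)
47433 + F(√(8 + t(10)), 125) = 47433 + (-√(8 + 10²)/5 - ⅕*125) = 47433 + (-√(8 + 100)/5 - 25) = 47433 + (-6*√3/5 - 25) = 47433 + (-25 - 6*√3/5) = 47408 - 6*√3/5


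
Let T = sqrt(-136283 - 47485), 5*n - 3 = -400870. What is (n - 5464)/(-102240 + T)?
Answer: 364815324/435550057 + 142729*I*sqrt(45942)/8711001140 ≈ 0.8376 + 0.003512*I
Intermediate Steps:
n = -400867/5 (n = 3/5 + (1/5)*(-400870) = 3/5 - 80174 = -400867/5 ≈ -80173.)
T = 2*I*sqrt(45942) (T = sqrt(-183768) = 2*I*sqrt(45942) ≈ 428.68*I)
(n - 5464)/(-102240 + T) = (-400867/5 - 5464)/(-102240 + 2*I*sqrt(45942)) = -428187/(5*(-102240 + 2*I*sqrt(45942)))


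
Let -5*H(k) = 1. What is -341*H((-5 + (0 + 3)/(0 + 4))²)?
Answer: 341/5 ≈ 68.200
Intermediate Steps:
H(k) = -⅕ (H(k) = -⅕*1 = -⅕)
-341*H((-5 + (0 + 3)/(0 + 4))²) = -341*(-⅕) = 341/5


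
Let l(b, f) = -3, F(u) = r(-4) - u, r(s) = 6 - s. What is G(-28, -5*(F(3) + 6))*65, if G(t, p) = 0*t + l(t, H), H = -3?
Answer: -195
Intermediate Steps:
F(u) = 10 - u (F(u) = (6 - 1*(-4)) - u = (6 + 4) - u = 10 - u)
G(t, p) = -3 (G(t, p) = 0*t - 3 = 0 - 3 = -3)
G(-28, -5*(F(3) + 6))*65 = -3*65 = -195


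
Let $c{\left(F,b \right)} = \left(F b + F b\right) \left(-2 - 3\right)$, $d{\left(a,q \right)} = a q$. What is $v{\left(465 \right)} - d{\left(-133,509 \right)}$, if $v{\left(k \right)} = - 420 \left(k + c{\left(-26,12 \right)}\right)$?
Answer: $-1438003$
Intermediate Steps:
$c{\left(F,b \right)} = - 10 F b$ ($c{\left(F,b \right)} = 2 F b \left(-5\right) = - 10 F b$)
$v{\left(k \right)} = -1310400 - 420 k$ ($v{\left(k \right)} = - 420 \left(k - \left(-260\right) 12\right) = - 420 \left(k + 3120\right) = - 420 \left(3120 + k\right) = -1310400 - 420 k$)
$v{\left(465 \right)} - d{\left(-133,509 \right)} = \left(-1310400 - 195300\right) - \left(-133\right) 509 = \left(-1310400 - 195300\right) - -67697 = -1505700 + 67697 = -1438003$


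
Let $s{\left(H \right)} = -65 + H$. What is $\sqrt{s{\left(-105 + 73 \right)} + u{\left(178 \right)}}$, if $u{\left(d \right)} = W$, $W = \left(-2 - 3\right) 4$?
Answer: $3 i \sqrt{13} \approx 10.817 i$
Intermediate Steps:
$W = -20$ ($W = \left(-5\right) 4 = -20$)
$u{\left(d \right)} = -20$
$\sqrt{s{\left(-105 + 73 \right)} + u{\left(178 \right)}} = \sqrt{\left(-65 + \left(-105 + 73\right)\right) - 20} = \sqrt{\left(-65 - 32\right) - 20} = \sqrt{-97 - 20} = \sqrt{-117} = 3 i \sqrt{13}$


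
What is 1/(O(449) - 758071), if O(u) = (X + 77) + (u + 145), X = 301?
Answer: -1/757099 ≈ -1.3208e-6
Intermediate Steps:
O(u) = 523 + u (O(u) = (301 + 77) + (u + 145) = 378 + (145 + u) = 523 + u)
1/(O(449) - 758071) = 1/((523 + 449) - 758071) = 1/(972 - 758071) = 1/(-757099) = -1/757099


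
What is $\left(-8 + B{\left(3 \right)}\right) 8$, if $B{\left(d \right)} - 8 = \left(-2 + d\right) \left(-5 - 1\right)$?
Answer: $-48$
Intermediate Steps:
$B{\left(d \right)} = 20 - 6 d$ ($B{\left(d \right)} = 8 + \left(-2 + d\right) \left(-5 - 1\right) = 8 + \left(-2 + d\right) \left(-6\right) = 8 - \left(-12 + 6 d\right) = 20 - 6 d$)
$\left(-8 + B{\left(3 \right)}\right) 8 = \left(-8 + \left(20 - 18\right)\right) 8 = \left(-8 + 2\right) 8 = \left(-6\right) 8 = -48$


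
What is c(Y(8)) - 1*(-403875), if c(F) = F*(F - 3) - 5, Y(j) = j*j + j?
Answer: 408838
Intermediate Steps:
Y(j) = j + j**2 (Y(j) = j**2 + j = j + j**2)
c(F) = -5 + F*(-3 + F) (c(F) = F*(-3 + F) - 5 = -5 + F*(-3 + F))
c(Y(8)) - 1*(-403875) = (-5 + (8*(1 + 8))**2 - 24*(1 + 8)) - 1*(-403875) = (-5 + (8*9)**2 - 24*9) + 403875 = (-5 + 72**2 - 3*72) + 403875 = (-5 + 5184 - 216) + 403875 = 4963 + 403875 = 408838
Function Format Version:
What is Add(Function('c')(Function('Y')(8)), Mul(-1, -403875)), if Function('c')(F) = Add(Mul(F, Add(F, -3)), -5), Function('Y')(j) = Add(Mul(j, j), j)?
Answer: 408838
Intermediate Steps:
Function('Y')(j) = Add(j, Pow(j, 2)) (Function('Y')(j) = Add(Pow(j, 2), j) = Add(j, Pow(j, 2)))
Function('c')(F) = Add(-5, Mul(F, Add(-3, F))) (Function('c')(F) = Add(Mul(F, Add(-3, F)), -5) = Add(-5, Mul(F, Add(-3, F))))
Add(Function('c')(Function('Y')(8)), Mul(-1, -403875)) = Add(Add(-5, Pow(Mul(8, Add(1, 8)), 2), Mul(-3, Mul(8, Add(1, 8)))), Mul(-1, -403875)) = Add(Add(-5, Pow(Mul(8, 9), 2), Mul(-3, Mul(8, 9))), 403875) = Add(Add(-5, Pow(72, 2), Mul(-3, 72)), 403875) = Add(Add(-5, 5184, -216), 403875) = Add(4963, 403875) = 408838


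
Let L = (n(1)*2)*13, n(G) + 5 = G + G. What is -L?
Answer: 78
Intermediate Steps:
n(G) = -5 + 2*G (n(G) = -5 + (G + G) = -5 + 2*G)
L = -78 (L = ((-5 + 2*1)*2)*13 = ((-5 + 2)*2)*13 = -3*2*13 = -6*13 = -78)
-L = -1*(-78) = 78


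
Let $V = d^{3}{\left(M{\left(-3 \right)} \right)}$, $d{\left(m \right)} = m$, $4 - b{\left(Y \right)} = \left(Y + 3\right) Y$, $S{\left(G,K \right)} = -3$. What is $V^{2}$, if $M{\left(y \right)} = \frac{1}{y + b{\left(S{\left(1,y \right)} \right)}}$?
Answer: $1$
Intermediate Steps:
$b{\left(Y \right)} = 4 - Y \left(3 + Y\right)$ ($b{\left(Y \right)} = 4 - \left(Y + 3\right) Y = 4 - \left(3 + Y\right) Y = 4 - Y \left(3 + Y\right)$)
$M{\left(y \right)} = \frac{1}{4 + y}$ ($M{\left(y \right)} = \frac{1}{y - -4} = \frac{1}{y + \left(4 - 9 + 9\right)} = \frac{1}{y + 4} = \frac{1}{4 + y}$)
$V = 1$ ($V = \left(\frac{1}{4 - 3}\right)^{3} = \left(1^{-1}\right)^{3} = 1^{3} = 1$)
$V^{2} = 1^{2} = 1$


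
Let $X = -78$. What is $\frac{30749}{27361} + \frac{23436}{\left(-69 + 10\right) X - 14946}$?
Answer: $- \frac{26930395}{23585182} \approx -1.1418$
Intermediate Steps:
$\frac{30749}{27361} + \frac{23436}{\left(-69 + 10\right) X - 14946} = \frac{30749}{27361} + \frac{23436}{\left(-69 + 10\right) \left(-78\right) - 14946} = 30749 \cdot \frac{1}{27361} + \frac{23436}{\left(-59\right) \left(-78\right) - 14946} = \frac{30749}{27361} + \frac{23436}{4602 - 14946} = \frac{30749}{27361} + \frac{23436}{-10344} = \frac{30749}{27361} + 23436 \left(- \frac{1}{10344}\right) = \frac{30749}{27361} - \frac{1953}{862} = - \frac{26930395}{23585182}$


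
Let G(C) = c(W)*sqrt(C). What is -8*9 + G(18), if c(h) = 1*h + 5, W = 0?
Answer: -72 + 15*sqrt(2) ≈ -50.787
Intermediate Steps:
c(h) = 5 + h (c(h) = h + 5 = 5 + h)
G(C) = 5*sqrt(C) (G(C) = (5 + 0)*sqrt(C) = 5*sqrt(C))
-8*9 + G(18) = -8*9 + 5*sqrt(18) = -72 + 5*(3*sqrt(2)) = -72 + 15*sqrt(2)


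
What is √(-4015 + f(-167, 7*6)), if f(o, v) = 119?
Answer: 2*I*√974 ≈ 62.418*I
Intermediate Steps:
√(-4015 + f(-167, 7*6)) = √(-4015 + 119) = √(-3896) = 2*I*√974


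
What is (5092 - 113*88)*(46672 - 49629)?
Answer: 14347364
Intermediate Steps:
(5092 - 113*88)*(46672 - 49629) = (5092 - 9944)*(-2957) = -4852*(-2957) = 14347364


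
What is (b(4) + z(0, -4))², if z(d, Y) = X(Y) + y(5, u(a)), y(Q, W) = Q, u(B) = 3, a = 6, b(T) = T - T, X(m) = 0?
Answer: 25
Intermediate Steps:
b(T) = 0
z(d, Y) = 5 (z(d, Y) = 0 + 5 = 5)
(b(4) + z(0, -4))² = (0 + 5)² = 5² = 25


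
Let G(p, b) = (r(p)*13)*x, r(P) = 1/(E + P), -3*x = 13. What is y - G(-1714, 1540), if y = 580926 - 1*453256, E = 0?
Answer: 656478971/5142 ≈ 1.2767e+5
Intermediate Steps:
x = -13/3 (x = -⅓*13 = -13/3 ≈ -4.3333)
r(P) = 1/P (r(P) = 1/(0 + P) = 1/P)
G(p, b) = -169/(3*p) (G(p, b) = (13/p)*(-13/3) = -169/(3*p))
y = 127670 (y = 580926 - 453256 = 127670)
y - G(-1714, 1540) = 127670 - (-169)/(3*(-1714)) = 127670 - (-169)*(-1)/(3*1714) = 127670 - 1*169/5142 = 127670 - 169/5142 = 656478971/5142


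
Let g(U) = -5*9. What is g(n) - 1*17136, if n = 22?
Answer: -17181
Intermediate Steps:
g(U) = -45
g(n) - 1*17136 = -45 - 1*17136 = -45 - 17136 = -17181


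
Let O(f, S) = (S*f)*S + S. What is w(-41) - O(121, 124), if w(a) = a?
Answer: -1860661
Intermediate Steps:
O(f, S) = S + f*S² (O(f, S) = f*S² + S = S + f*S²)
w(-41) - O(121, 124) = -41 - 124*(1 + 124*121) = -41 - 124*(1 + 15004) = -41 - 124*15005 = -41 - 1*1860620 = -41 - 1860620 = -1860661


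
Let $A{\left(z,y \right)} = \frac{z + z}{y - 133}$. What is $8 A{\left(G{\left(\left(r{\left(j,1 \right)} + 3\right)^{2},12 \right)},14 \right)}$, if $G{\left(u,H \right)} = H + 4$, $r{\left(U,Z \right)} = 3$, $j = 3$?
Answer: $- \frac{256}{119} \approx -2.1513$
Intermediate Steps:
$G{\left(u,H \right)} = 4 + H$
$A{\left(z,y \right)} = \frac{2 z}{-133 + y}$
$8 A{\left(G{\left(\left(r{\left(j,1 \right)} + 3\right)^{2},12 \right)},14 \right)} = 8 \frac{2 \left(4 + 12\right)}{-133 + 14} = 8 \cdot 2 \cdot 16 \frac{1}{-119} = 8 \cdot 2 \cdot 16 \left(- \frac{1}{119}\right) = 8 \left(- \frac{32}{119}\right) = - \frac{256}{119}$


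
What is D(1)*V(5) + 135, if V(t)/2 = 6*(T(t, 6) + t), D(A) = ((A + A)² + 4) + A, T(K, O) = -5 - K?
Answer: -405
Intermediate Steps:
D(A) = 4 + A + 4*A² (D(A) = ((2*A)² + 4) + A = (4*A² + 4) + A = (4 + 4*A²) + A = 4 + A + 4*A²)
V(t) = -60 (V(t) = 2*(6*((-5 - t) + t)) = 2*(6*(-5)) = 2*(-30) = -60)
D(1)*V(5) + 135 = (4 + 1 + 4*1²)*(-60) + 135 = (4 + 1 + 4*1)*(-60) + 135 = (4 + 1 + 4)*(-60) + 135 = 9*(-60) + 135 = -540 + 135 = -405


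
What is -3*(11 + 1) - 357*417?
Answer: -148905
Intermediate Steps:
-3*(11 + 1) - 357*417 = -3*12 - 148869 = -36 - 148869 = -148905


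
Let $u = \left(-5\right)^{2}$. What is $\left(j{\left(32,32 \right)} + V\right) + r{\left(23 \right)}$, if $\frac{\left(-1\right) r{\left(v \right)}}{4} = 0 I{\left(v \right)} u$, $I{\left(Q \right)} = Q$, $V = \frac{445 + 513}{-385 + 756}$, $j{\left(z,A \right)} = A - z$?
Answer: $\frac{958}{371} \approx 2.5822$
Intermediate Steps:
$V = \frac{958}{371} \approx 2.5822$
$u = 25$
$r{\left(v \right)} = 0$ ($r{\left(v \right)} = - 4 \cdot 0 v 25 = - 4 \cdot 0 \cdot 25 = \left(-4\right) 0 = 0$)
$\left(j{\left(32,32 \right)} + V\right) + r{\left(23 \right)} = \left(\left(32 - 32\right) + \frac{958}{371}\right) + 0 = \left(0 + \frac{958}{371}\right) + 0 = \frac{958}{371} + 0 = \frac{958}{371}$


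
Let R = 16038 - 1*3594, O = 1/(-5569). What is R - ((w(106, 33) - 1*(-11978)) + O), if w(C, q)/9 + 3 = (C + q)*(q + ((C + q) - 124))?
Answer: -331661794/5569 ≈ -59555.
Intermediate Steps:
O = -1/5569 ≈ -0.00017957
w(C, q) = -27 + 9*(C + q)*(-124 + C + 2*q) (w(C, q) = -27 + 9*((C + q)*(q + ((C + q) - 124))) = -27 + 9*((C + q)*(q + (-124 + C + q))) = -27 + 9*((C + q)*(-124 + C + 2*q)) = -27 + 9*(C + q)*(-124 + C + 2*q))
R = 12444 (R = 16038 - 3594 = 12444)
R - ((w(106, 33) - 1*(-11978)) + O) = 12444 - (((-27 - 1116*106 - 1116*33 + 9*106² + 18*33² + 27*106*33) - 1*(-11978)) - 1/5569) = 12444 - (((-27 - 118296 - 36828 + 9*11236 + 18*1089 + 94446) + 11978) - 1/5569) = 12444 - (((-27 - 118296 - 36828 + 101124 + 19602 + 94446) + 11978) - 1/5569) = 12444 - ((60021 + 11978) - 1/5569) = 12444 - (71999 - 1/5569) = 12444 - 1*400962430/5569 = 12444 - 400962430/5569 = -331661794/5569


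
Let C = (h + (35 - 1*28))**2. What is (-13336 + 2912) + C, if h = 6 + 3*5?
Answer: -9640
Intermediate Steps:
h = 21 (h = 6 + 15 = 21)
C = 784 (C = (21 + (35 - 1*28))**2 = (21 + (35 - 28))**2 = (21 + 7)**2 = 28**2 = 784)
(-13336 + 2912) + C = (-13336 + 2912) + 784 = -10424 + 784 = -9640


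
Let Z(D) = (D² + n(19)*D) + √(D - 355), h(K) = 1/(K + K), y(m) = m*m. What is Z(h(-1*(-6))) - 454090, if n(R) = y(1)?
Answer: -65388947/144 + I*√12777/6 ≈ -4.5409e+5 + 18.839*I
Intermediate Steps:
y(m) = m²
n(R) = 1 (n(R) = 1² = 1)
h(K) = 1/(2*K)
Z(D) = D + D² + √(-355 + D) (Z(D) = (D² + 1*D) + √(D - 355) = (D² + D) + √(-355 + D) = (D + D²) + √(-355 + D) = D + D² + √(-355 + D))
Z(h(-1*(-6))) - 454090 = (1/(2*((-1*(-6)))) + (1/(2*((-1*(-6)))))² + √(-355 + 1/(2*((-1*(-6)))))) - 454090 = ((½)/6 + ((½)/6)² + √(-355 + (½)/6)) - 454090 = ((½)*(⅙) + ((½)*(⅙))² + √(-355 + (½)*(⅙))) - 454090 = (1/12 + (1/12)² + √(-355 + 1/12)) - 454090 = (1/12 + 1/144 + √(-4259/12)) - 454090 = (1/12 + 1/144 + I*√12777/6) - 454090 = (13/144 + I*√12777/6) - 454090 = -65388947/144 + I*√12777/6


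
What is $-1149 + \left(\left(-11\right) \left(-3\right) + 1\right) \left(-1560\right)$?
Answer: $-54189$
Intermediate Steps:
$-1149 + \left(\left(-11\right) \left(-3\right) + 1\right) \left(-1560\right) = -1149 + \left(33 + 1\right) \left(-1560\right) = -1149 + 34 \left(-1560\right) = -1149 - 53040 = -54189$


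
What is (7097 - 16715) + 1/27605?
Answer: -265504889/27605 ≈ -9618.0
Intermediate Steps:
(7097 - 16715) + 1/27605 = -9618 + 1/27605 = -265504889/27605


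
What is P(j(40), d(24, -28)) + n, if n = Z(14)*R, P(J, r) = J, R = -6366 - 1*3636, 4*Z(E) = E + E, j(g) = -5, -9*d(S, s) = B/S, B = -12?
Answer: -70019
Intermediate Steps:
d(S, s) = 4/(3*S) (d(S, s) = -(-4)/(3*S) = 4/(3*S))
Z(E) = E/2 (Z(E) = (E + E)/4 = (2*E)/4 = E/2)
R = -10002 (R = -6366 - 3636 = -10002)
n = -70014 (n = ((½)*14)*(-10002) = 7*(-10002) = -70014)
P(j(40), d(24, -28)) + n = -5 - 70014 = -70019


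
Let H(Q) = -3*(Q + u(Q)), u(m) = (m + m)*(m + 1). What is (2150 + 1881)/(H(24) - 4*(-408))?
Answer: -4031/2040 ≈ -1.9760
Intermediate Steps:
u(m) = 2*m*(1 + m) (u(m) = (2*m)*(1 + m) = 2*m*(1 + m))
H(Q) = -3*Q - 6*Q*(1 + Q) (H(Q) = -3*(Q + 2*Q*(1 + Q)) = -3*Q - 6*Q*(1 + Q))
(2150 + 1881)/(H(24) - 4*(-408)) = (2150 + 1881)/(3*24*(-3 - 2*24) - 4*(-408)) = 4031/(3*24*(-3 - 48) + 1632) = 4031/(3*24*(-51) + 1632) = 4031/(-3672 + 1632) = 4031/(-2040) = 4031*(-1/2040) = -4031/2040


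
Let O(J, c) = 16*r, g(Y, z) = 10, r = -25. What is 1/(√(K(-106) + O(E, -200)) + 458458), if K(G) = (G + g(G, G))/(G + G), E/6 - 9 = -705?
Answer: 12149137/5569869061334 - I*√280582/5569869061334 ≈ 2.1812e-6 - 9.5101e-11*I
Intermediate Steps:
E = -4176 (E = 54 + 6*(-705) = 54 - 4230 = -4176)
O(J, c) = -400 (O(J, c) = 16*(-25) = -400)
K(G) = (10 + G)/(2*G) (K(G) = (G + 10)/(G + G) = (10 + G)/((2*G)) = (10 + G)*(1/(2*G)) = (10 + G)/(2*G))
1/(√(K(-106) + O(E, -200)) + 458458) = 1/(√((½)*(10 - 106)/(-106) - 400) + 458458) = 1/(√((½)*(-1/106)*(-96) - 400) + 458458) = 1/(√(24/53 - 400) + 458458) = 1/(√(-21176/53) + 458458) = 1/(2*I*√280582/53 + 458458) = 1/(458458 + 2*I*√280582/53)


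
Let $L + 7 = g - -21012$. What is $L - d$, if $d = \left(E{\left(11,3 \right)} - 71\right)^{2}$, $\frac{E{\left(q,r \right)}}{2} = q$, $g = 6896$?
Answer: $25500$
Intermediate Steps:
$E{\left(q,r \right)} = 2 q$
$L = 27901$ ($L = -7 + \left(6896 - -21012\right) = -7 + \left(6896 + 21012\right) = -7 + 27908 = 27901$)
$d = 2401$ ($d = \left(2 \cdot 11 - 71\right)^{2} = \left(22 - 71\right)^{2} = \left(-49\right)^{2} = 2401$)
$L - d = 27901 - 2401 = 25500$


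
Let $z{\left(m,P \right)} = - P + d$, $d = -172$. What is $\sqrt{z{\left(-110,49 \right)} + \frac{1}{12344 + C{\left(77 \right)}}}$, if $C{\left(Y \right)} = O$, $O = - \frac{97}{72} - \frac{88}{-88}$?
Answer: $\frac{i \sqrt{174559906541333}}{888743} \approx 14.866 i$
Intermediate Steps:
$z{\left(m,P \right)} = -172 - P$ ($z{\left(m,P \right)} = - P - 172 = -172 - P$)
$O = - \frac{25}{72}$ ($O = \left(-97\right) \frac{1}{72} - -1 = - \frac{97}{72} + 1 = - \frac{25}{72} \approx -0.34722$)
$C{\left(Y \right)} = - \frac{25}{72}$
$\sqrt{z{\left(-110,49 \right)} + \frac{1}{12344 + C{\left(77 \right)}}} = \sqrt{\left(-172 - 49\right) + \frac{1}{12344 - \frac{25}{72}}} = \sqrt{\left(-172 - 49\right) + \frac{1}{\frac{888743}{72}}} = \sqrt{-221 + \frac{72}{888743}} = \sqrt{- \frac{196412131}{888743}} = \frac{i \sqrt{174559906541333}}{888743}$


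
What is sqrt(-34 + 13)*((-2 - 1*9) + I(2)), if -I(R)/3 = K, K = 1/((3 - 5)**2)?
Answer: -47*I*sqrt(21)/4 ≈ -53.845*I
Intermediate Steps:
K = 1/4 (K = 1/((-2)**2) = 1/4 ≈ 0.25000)
I(R) = -3/4 (I(R) = -3*1/4 = -3/4)
sqrt(-34 + 13)*((-2 - 1*9) + I(2)) = sqrt(-34 + 13)*((-2 - 1*9) - 3/4) = sqrt(-21)*((-2 - 9) - 3/4) = (I*sqrt(21))*(-11 - 3/4) = (I*sqrt(21))*(-47/4) = -47*I*sqrt(21)/4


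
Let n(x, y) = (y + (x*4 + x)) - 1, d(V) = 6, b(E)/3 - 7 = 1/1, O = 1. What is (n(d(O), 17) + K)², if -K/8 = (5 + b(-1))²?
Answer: 44649124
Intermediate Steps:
b(E) = 24 (b(E) = 21 + 3/1 = 21 + 3*1 = 21 + 3 = 24)
K = -6728 (K = -8*(5 + 24)² = -8*29² = -8*841 = -6728)
n(x, y) = -1 + y + 5*x (n(x, y) = (y + (4*x + x)) - 1 = (y + 5*x) - 1 = -1 + y + 5*x)
(n(d(O), 17) + K)² = ((-1 + 17 + 5*6) - 6728)² = ((-1 + 17 + 30) - 6728)² = (46 - 6728)² = (-6682)² = 44649124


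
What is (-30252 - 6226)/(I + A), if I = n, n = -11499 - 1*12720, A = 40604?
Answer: -36478/16385 ≈ -2.2263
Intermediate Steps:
n = -24219 (n = -11499 - 12720 = -24219)
I = -24219
(-30252 - 6226)/(I + A) = (-30252 - 6226)/(-24219 + 40604) = -36478/16385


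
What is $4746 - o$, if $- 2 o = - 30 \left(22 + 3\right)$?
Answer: $4371$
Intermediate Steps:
$o = 375$ ($o = - \frac{\left(-30\right) \left(22 + 3\right)}{2} = - \frac{\left(-30\right) 25}{2} = \left(- \frac{1}{2}\right) \left(-750\right) = 375$)
$4746 - o = 4746 - 375 = 4371$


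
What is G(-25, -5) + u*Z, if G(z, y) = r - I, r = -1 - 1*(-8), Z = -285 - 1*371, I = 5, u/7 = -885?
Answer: 4063922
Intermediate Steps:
u = -6195 (u = 7*(-885) = -6195)
Z = -656 (Z = -285 - 371 = -656)
r = 7 (r = -1 + 8 = 7)
G(z, y) = 2 (G(z, y) = 7 - 1*5 = 7 - 5 = 2)
G(-25, -5) + u*Z = 2 - 6195*(-656) = 2 + 4063920 = 4063922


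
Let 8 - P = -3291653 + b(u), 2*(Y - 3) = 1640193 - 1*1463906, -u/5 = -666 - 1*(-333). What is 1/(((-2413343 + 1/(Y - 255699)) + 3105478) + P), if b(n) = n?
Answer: 335105/1334432008753 ≈ 2.5112e-7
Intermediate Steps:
u = 1665 (u = -5*(-666 - 1*(-333)) = -5*(-666 + 333) = -5*(-333) = 1665)
Y = 176293/2 (Y = 3 + (1640193 - 1*1463906)/2 = 3 + (1640193 - 1463906)/2 = 3 + (1/2)*176287 = 3 + 176287/2 = 176293/2 ≈ 88147.)
P = 3289996 (P = 8 - (-3291653 + 1665) = 8 - 1*(-3289988) = 8 + 3289988 = 3289996)
1/(((-2413343 + 1/(Y - 255699)) + 3105478) + P) = 1/(((-2413343 + 1/(176293/2 - 255699)) + 3105478) + 3289996) = 1/(((-2413343 + 1/(-335105/2)) + 3105478) + 3289996) = 1/(((-2413343 - 2/335105) + 3105478) + 3289996) = 1/((-808723306017/335105 + 3105478) + 3289996) = 1/(231937899173/335105 + 3289996) = 1/(1334432008753/335105) = 335105/1334432008753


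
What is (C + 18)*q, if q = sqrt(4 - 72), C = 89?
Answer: 214*I*sqrt(17) ≈ 882.34*I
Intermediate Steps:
q = 2*I*sqrt(17) (q = sqrt(-68) = 2*I*sqrt(17) ≈ 8.2462*I)
(C + 18)*q = (89 + 18)*(2*I*sqrt(17)) = 107*(2*I*sqrt(17)) = 214*I*sqrt(17)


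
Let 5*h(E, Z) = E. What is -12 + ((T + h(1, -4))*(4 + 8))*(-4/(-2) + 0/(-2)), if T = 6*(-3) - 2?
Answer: -2436/5 ≈ -487.20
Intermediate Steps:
T = -20 (T = -18 - 2 = -20)
h(E, Z) = E/5
-12 + ((T + h(1, -4))*(4 + 8))*(-4/(-2) + 0/(-2)) = -12 + ((-20 + (⅕)*1)*(4 + 8))*(-4/(-2) + 0/(-2)) = -12 + ((-20 + ⅕)*12)*(-4*(-½) + 0*(-½)) = -12 + (-99/5*12)*(2 + 0) = -12 - 1188/5*2 = -12 - 2376/5 = -2436/5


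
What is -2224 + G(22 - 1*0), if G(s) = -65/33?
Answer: -73457/33 ≈ -2226.0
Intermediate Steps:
G(s) = -65/33 (G(s) = -65*1/33 = -65/33)
-2224 + G(22 - 1*0) = -2224 - 65/33 = -73457/33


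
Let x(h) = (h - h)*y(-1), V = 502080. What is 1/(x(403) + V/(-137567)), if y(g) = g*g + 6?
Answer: -137567/502080 ≈ -0.27399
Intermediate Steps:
y(g) = 6 + g**2 (y(g) = g**2 + 6 = 6 + g**2)
x(h) = 0 (x(h) = (h - h)*(6 + (-1)**2) = 0*(6 + 1) = 0*7 = 0)
1/(x(403) + V/(-137567)) = 1/(0 + 502080/(-137567)) = 1/(0 + 502080*(-1/137567)) = 1/(0 - 502080/137567) = 1/(-502080/137567) = -137567/502080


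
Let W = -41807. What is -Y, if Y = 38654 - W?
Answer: -80461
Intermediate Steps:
Y = 80461 (Y = 38654 - 1*(-41807) = 38654 + 41807 = 80461)
-Y = -1*80461 = -80461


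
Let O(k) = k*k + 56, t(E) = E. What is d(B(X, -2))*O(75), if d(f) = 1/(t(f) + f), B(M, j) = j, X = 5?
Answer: -5681/4 ≈ -1420.3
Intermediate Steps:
d(f) = 1/(2*f) (d(f) = 1/(f + f) = 1/(2*f))
O(k) = 56 + k² (O(k) = k² + 56 = 56 + k²)
d(B(X, -2))*O(75) = ((½)/(-2))*(56 + 75²) = ((½)*(-½))*(56 + 5625) = -¼*5681 = -5681/4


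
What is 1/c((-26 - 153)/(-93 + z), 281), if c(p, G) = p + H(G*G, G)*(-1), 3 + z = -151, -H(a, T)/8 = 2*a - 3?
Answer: 247/312048123 ≈ 7.9154e-7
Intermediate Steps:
H(a, T) = 24 - 16*a (H(a, T) = -8*(2*a - 3) = -8*(-3 + 2*a) = 24 - 16*a)
z = -154 (z = -3 - 151 = -154)
c(p, G) = -24 + p + 16*G² (c(p, G) = p + (24 - 16*G*G)*(-1) = p + (24 - 16*G²)*(-1) = p + (-24 + 16*G²) = -24 + p + 16*G²)
1/c((-26 - 153)/(-93 + z), 281) = 1/(-24 + (-26 - 153)/(-93 - 154) + 16*281²) = 1/(-24 - 179/(-247) + 16*78961) = 1/(-24 - 179*(-1/247) + 1263376) = 1/(-24 + 179/247 + 1263376) = 1/(312048123/247) = 247/312048123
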